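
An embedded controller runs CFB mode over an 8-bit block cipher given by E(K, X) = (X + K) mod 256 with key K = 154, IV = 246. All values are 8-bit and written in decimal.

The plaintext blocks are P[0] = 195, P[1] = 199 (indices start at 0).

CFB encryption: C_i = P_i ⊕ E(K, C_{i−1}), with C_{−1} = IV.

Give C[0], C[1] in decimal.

C[0]: E(K, 246) = 144; 195 ⊕ 144 = 83.
C[1]: E(K, 83) = 237; 199 ⊕ 237 = 42.

C[0] = 83, C[1] = 42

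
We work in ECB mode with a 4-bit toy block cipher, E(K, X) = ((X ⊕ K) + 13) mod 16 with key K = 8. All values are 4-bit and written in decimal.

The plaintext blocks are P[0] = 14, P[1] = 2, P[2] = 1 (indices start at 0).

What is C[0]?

ECB encryption: C_i = E(K, P_i).
C[0]: E(K, 14) = 3.

C[0] = 3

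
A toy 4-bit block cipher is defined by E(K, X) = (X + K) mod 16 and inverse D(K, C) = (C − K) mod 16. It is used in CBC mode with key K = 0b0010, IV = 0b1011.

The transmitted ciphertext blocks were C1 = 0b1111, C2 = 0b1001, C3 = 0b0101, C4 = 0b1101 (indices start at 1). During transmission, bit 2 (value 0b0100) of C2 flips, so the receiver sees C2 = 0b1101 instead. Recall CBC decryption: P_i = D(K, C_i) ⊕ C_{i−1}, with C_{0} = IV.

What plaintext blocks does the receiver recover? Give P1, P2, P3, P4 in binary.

P1 = 0b0110, P2 = 0b0100, P3 = 0b1110, P4 = 0b1110

Only C2 changed, to 0b1101. In CBC, a change in C_i garbles P_i and flips the same bit in P_{i+1}. Decrypting the received ciphertext:
P1: D(K, 0b1111) = 0b1101; 0b1101 ⊕ 0b1011 = 0b0110.
P2: D(K, 0b1101) = 0b1011; 0b1011 ⊕ 0b1111 = 0b0100.
P3: D(K, 0b0101) = 0b0011; 0b0011 ⊕ 0b1101 = 0b1110.
P4: D(K, 0b1101) = 0b1011; 0b1011 ⊕ 0b0101 = 0b1110.
Blocks that differ from the original plaintext: P2, P3.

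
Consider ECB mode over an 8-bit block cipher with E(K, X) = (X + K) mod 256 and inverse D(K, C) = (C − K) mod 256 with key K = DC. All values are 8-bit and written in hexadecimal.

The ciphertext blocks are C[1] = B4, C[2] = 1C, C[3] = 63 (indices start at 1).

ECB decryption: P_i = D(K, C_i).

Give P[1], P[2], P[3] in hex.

P[1] = D8, P[2] = 40, P[3] = 87

P[1]: D(K, B4) = D8.
P[2]: D(K, 1C) = 40.
P[3]: D(K, 63) = 87.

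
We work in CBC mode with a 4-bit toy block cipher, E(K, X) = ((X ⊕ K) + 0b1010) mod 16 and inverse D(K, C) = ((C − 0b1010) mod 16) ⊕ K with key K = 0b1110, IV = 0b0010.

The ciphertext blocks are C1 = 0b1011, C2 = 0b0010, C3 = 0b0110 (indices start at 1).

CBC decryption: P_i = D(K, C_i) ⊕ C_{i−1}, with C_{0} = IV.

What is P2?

P2 = 0b1101

P2: D(K, 0b0010) = 0b0110; 0b0110 ⊕ 0b1011 = 0b1101.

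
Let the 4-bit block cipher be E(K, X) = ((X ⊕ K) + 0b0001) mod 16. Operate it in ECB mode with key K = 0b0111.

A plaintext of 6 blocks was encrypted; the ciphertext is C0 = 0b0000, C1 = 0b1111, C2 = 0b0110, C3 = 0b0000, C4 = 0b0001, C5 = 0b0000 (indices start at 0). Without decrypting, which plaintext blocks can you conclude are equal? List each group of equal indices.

P0 = P3 = P5

ECB encrypts each block independently with the same key, so equal ciphertext blocks imply equal plaintext blocks.
C0 = C3 = C5 = 0b0000, so P0 = P3 = P5.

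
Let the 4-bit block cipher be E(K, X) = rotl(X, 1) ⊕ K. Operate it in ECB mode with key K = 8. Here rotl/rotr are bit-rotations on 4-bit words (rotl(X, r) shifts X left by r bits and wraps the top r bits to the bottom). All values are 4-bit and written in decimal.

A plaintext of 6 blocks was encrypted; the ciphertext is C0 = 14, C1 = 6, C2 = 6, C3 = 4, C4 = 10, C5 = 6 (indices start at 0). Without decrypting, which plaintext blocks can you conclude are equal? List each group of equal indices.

P1 = P2 = P5

ECB encrypts each block independently with the same key, so equal ciphertext blocks imply equal plaintext blocks.
C1 = C2 = C5 = 6, so P1 = P2 = P5.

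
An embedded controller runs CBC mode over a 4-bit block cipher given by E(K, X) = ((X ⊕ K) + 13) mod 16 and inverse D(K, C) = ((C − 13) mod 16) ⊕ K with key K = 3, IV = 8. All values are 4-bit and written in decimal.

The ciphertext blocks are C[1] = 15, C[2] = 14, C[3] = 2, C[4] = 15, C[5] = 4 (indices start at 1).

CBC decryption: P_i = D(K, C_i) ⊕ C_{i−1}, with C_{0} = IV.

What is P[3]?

P[3] = 8

P[3]: D(K, 2) = 6; 6 ⊕ 14 = 8.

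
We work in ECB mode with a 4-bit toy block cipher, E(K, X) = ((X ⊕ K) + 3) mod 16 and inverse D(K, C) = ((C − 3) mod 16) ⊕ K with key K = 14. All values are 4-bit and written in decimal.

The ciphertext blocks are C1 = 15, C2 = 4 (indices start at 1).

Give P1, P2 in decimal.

P1 = 2, P2 = 15

ECB decryption: P_i = D(K, C_i).
P1: D(K, 15) = 2.
P2: D(K, 4) = 15.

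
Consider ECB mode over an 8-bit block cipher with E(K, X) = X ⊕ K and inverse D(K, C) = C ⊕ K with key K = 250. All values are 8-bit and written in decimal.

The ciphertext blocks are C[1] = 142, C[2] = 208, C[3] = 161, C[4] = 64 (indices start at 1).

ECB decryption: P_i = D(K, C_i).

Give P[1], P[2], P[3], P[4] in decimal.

P[1] = 116, P[2] = 42, P[3] = 91, P[4] = 186

P[1]: D(K, 142) = 116.
P[2]: D(K, 208) = 42.
P[3]: D(K, 161) = 91.
P[4]: D(K, 64) = 186.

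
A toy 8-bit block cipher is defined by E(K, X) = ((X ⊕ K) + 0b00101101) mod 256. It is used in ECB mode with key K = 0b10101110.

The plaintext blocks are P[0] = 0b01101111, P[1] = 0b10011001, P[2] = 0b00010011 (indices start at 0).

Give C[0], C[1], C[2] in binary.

ECB encryption: C_i = E(K, P_i).
C[0]: E(K, 0b01101111) = 0b11101110.
C[1]: E(K, 0b10011001) = 0b01100100.
C[2]: E(K, 0b00010011) = 0b11101010.

C[0] = 0b11101110, C[1] = 0b01100100, C[2] = 0b11101010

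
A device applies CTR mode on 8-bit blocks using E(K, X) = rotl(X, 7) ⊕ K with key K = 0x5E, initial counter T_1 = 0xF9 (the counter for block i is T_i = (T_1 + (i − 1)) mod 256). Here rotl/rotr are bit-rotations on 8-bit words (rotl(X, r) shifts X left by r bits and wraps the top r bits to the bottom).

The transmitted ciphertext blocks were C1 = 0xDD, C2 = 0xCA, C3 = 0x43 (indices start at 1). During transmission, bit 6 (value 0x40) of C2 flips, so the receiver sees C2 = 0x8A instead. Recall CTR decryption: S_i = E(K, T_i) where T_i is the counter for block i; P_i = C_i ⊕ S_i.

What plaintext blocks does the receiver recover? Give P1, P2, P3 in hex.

Only C2 changed, to 0x8A. In CTR, a change in C_i flips the same bit in P_i only; the keystream is unaffected. Decrypting the received ciphertext:
P1: T = 0xF9, S = E(K, T) = 0xA2; 0xDD ⊕ 0xA2 = 0x7F.
P2: T = 0xFA, S = E(K, T) = 0x23; 0x8A ⊕ 0x23 = 0xA9.
P3: T = 0xFB, S = E(K, T) = 0xA3; 0x43 ⊕ 0xA3 = 0xE0.
Blocks that differ from the original plaintext: P2.

P1 = 0x7F, P2 = 0xA9, P3 = 0xE0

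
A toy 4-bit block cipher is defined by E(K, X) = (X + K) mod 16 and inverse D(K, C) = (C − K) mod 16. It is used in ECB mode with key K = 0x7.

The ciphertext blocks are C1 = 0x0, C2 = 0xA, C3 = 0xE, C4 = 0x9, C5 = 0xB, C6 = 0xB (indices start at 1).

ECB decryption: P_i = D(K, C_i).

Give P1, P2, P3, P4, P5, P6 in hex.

P1: D(K, 0x0) = 0x9.
P2: D(K, 0xA) = 0x3.
P3: D(K, 0xE) = 0x7.
P4: D(K, 0x9) = 0x2.
P5: D(K, 0xB) = 0x4.
P6: D(K, 0xB) = 0x4.

P1 = 0x9, P2 = 0x3, P3 = 0x7, P4 = 0x2, P5 = 0x4, P6 = 0x4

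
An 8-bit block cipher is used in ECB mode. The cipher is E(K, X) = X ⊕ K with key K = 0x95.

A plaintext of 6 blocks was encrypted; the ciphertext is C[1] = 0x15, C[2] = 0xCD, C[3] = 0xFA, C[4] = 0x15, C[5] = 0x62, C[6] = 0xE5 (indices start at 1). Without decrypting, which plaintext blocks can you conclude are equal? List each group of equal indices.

ECB encrypts each block independently with the same key, so equal ciphertext blocks imply equal plaintext blocks.
C[1] = C[4] = 0x15, so P[1] = P[4].

P[1] = P[4]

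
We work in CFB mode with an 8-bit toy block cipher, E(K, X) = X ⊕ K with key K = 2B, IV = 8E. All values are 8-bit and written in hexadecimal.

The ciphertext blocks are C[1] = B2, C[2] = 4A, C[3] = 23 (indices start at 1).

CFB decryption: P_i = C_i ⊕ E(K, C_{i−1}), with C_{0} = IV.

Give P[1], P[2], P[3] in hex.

P[1]: E(K, 8E) = A5; B2 ⊕ A5 = 17.
P[2]: E(K, B2) = 99; 4A ⊕ 99 = D3.
P[3]: E(K, 4A) = 61; 23 ⊕ 61 = 42.

P[1] = 17, P[2] = D3, P[3] = 42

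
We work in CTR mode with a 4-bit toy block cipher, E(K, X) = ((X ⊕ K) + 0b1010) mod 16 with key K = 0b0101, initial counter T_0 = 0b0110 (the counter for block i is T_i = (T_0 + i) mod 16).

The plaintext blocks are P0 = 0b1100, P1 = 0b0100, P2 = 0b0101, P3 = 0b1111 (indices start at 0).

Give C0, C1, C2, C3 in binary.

CTR encryption: S_i = E(K, T_i) where T_i is the counter for block i; C_i = P_i ⊕ S_i.
C0: T = 0b0110, S = E(K, T) = 0b1101; 0b1100 ⊕ 0b1101 = 0b0001.
C1: T = 0b0111, S = E(K, T) = 0b1100; 0b0100 ⊕ 0b1100 = 0b1000.
C2: T = 0b1000, S = E(K, T) = 0b0111; 0b0101 ⊕ 0b0111 = 0b0010.
C3: T = 0b1001, S = E(K, T) = 0b0110; 0b1111 ⊕ 0b0110 = 0b1001.

C0 = 0b0001, C1 = 0b1000, C2 = 0b0010, C3 = 0b1001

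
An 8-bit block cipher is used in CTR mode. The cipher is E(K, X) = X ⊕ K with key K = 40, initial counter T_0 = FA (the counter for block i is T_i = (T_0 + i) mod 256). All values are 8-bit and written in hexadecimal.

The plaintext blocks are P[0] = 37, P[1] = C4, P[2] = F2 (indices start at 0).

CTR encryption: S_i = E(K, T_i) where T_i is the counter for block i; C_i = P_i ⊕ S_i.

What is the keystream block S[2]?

BC

C[0]: T = FA, S = E(K, T) = BA; 37 ⊕ BA = 8D.
C[1]: T = FB, S = E(K, T) = BB; C4 ⊕ BB = 7F.
C[2]: T = FC, S = E(K, T) = BC; F2 ⊕ BC = 4E.
So S[2] = BC.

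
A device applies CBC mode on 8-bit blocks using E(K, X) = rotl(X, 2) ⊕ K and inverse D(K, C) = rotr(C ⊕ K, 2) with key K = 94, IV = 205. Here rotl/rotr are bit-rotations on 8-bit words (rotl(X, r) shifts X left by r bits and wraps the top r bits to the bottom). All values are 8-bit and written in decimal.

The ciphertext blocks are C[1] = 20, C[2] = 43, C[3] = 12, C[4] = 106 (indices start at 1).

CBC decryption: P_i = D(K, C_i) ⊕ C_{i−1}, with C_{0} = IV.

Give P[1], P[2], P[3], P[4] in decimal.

P[1] = 95, P[2] = 73, P[3] = 191, P[4] = 1

P[1]: D(K, 20) = 146; 146 ⊕ 205 = 95.
P[2]: D(K, 43) = 93; 93 ⊕ 20 = 73.
P[3]: D(K, 12) = 148; 148 ⊕ 43 = 191.
P[4]: D(K, 106) = 13; 13 ⊕ 12 = 1.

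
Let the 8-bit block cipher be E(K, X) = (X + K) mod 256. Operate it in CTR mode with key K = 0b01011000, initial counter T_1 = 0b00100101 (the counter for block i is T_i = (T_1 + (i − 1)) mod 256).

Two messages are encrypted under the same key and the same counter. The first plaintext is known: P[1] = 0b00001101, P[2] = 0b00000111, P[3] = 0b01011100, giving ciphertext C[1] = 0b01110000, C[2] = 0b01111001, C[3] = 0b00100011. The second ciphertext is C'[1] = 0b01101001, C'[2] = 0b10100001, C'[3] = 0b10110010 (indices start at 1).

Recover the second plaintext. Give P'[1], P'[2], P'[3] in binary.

In CTR with a reused counter, both messages share the same keystream S_i, so C_i ⊕ C'_i = P_i ⊕ P'_i and thus P'_i = P_i ⊕ C_i ⊕ C'_i.
P'[1]: 0b00001101 ⊕ 0b01110000 ⊕ 0b01101001 = 0b00010100.
P'[2]: 0b00000111 ⊕ 0b01111001 ⊕ 0b10100001 = 0b11011111.
P'[3]: 0b01011100 ⊕ 0b00100011 ⊕ 0b10110010 = 0b11001101.

P'[1] = 0b00010100, P'[2] = 0b11011111, P'[3] = 0b11001101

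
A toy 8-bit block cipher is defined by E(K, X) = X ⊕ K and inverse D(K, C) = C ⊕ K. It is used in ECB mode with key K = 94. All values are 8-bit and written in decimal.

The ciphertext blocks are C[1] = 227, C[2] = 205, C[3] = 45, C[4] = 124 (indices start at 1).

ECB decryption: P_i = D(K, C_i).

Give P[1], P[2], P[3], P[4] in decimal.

P[1] = 189, P[2] = 147, P[3] = 115, P[4] = 34

P[1]: D(K, 227) = 189.
P[2]: D(K, 205) = 147.
P[3]: D(K, 45) = 115.
P[4]: D(K, 124) = 34.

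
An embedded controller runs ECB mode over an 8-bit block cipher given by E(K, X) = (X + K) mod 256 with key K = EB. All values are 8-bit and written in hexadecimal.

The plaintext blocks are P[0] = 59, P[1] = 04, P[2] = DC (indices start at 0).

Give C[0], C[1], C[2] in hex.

ECB encryption: C_i = E(K, P_i).
C[0]: E(K, 59) = 44.
C[1]: E(K, 04) = EF.
C[2]: E(K, DC) = C7.

C[0] = 44, C[1] = EF, C[2] = C7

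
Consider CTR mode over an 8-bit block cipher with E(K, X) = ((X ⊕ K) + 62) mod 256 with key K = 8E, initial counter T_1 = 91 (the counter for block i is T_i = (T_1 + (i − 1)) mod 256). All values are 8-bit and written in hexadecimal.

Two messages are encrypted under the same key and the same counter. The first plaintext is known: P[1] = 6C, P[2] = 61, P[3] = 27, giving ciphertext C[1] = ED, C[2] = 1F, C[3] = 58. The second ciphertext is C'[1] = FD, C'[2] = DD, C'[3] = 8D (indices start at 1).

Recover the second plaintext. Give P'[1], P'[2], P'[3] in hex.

P'[1] = 7C, P'[2] = A3, P'[3] = F2

In CTR with a reused counter, both messages share the same keystream S_i, so C_i ⊕ C'_i = P_i ⊕ P'_i and thus P'_i = P_i ⊕ C_i ⊕ C'_i.
P'[1]: 6C ⊕ ED ⊕ FD = 7C.
P'[2]: 61 ⊕ 1F ⊕ DD = A3.
P'[3]: 27 ⊕ 58 ⊕ 8D = F2.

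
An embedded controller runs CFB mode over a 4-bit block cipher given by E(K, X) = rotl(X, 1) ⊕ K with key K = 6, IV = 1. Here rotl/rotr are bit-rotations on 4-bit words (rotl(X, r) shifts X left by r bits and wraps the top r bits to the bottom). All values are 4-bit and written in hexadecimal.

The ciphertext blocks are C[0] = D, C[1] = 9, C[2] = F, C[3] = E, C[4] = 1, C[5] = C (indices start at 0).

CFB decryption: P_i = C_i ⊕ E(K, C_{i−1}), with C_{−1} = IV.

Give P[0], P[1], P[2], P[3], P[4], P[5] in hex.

P[0] = 9, P[1] = 4, P[2] = A, P[3] = 7, P[4] = A, P[5] = 8

P[0]: E(K, 1) = 4; D ⊕ 4 = 9.
P[1]: E(K, D) = D; 9 ⊕ D = 4.
P[2]: E(K, 9) = 5; F ⊕ 5 = A.
P[3]: E(K, F) = 9; E ⊕ 9 = 7.
P[4]: E(K, E) = B; 1 ⊕ B = A.
P[5]: E(K, 1) = 4; C ⊕ 4 = 8.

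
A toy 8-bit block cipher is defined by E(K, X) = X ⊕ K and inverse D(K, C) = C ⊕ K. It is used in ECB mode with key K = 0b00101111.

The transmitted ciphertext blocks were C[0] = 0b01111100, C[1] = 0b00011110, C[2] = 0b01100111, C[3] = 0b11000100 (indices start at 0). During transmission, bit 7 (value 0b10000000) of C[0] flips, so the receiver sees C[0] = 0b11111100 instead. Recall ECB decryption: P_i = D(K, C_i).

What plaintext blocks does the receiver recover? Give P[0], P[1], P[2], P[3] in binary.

Only C[0] changed, to 0b11111100. In ECB, a change in C_i affects only P_i. Decrypting the received ciphertext:
P[0]: D(K, 0b11111100) = 0b11010011.
P[1]: D(K, 0b00011110) = 0b00110001.
P[2]: D(K, 0b01100111) = 0b01001000.
P[3]: D(K, 0b11000100) = 0b11101011.
Blocks that differ from the original plaintext: P[0].

P[0] = 0b11010011, P[1] = 0b00110001, P[2] = 0b01001000, P[3] = 0b11101011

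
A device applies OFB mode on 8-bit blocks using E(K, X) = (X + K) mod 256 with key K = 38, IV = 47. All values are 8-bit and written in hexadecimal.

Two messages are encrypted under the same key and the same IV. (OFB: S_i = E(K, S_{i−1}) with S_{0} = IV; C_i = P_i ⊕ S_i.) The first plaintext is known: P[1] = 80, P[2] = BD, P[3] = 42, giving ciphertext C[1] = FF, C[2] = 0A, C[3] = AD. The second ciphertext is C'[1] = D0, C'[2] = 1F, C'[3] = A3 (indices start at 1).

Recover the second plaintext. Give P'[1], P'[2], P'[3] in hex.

In OFB with a reused IV, both messages share the same keystream S_i, so C_i ⊕ C'_i = P_i ⊕ P'_i and thus P'_i = P_i ⊕ C_i ⊕ C'_i.
P'[1]: 80 ⊕ FF ⊕ D0 = AF.
P'[2]: BD ⊕ 0A ⊕ 1F = A8.
P'[3]: 42 ⊕ AD ⊕ A3 = 4C.

P'[1] = AF, P'[2] = A8, P'[3] = 4C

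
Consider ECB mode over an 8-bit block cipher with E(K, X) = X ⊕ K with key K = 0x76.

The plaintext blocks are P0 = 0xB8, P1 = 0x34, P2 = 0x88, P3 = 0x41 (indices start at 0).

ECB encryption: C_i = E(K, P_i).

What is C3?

C3 = 0x37

C3: E(K, 0x41) = 0x37.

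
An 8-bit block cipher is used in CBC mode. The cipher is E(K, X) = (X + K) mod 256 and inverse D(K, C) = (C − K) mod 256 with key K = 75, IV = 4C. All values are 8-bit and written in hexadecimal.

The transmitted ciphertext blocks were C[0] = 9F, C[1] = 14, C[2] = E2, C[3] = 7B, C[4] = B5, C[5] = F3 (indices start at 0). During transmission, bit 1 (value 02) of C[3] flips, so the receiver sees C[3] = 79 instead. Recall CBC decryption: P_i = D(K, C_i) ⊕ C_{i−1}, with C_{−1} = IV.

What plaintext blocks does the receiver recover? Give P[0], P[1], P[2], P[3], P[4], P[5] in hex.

P[0] = 66, P[1] = 00, P[2] = 79, P[3] = E6, P[4] = 39, P[5] = CB

Only C[3] changed, to 79. In CBC, a change in C_i garbles P_i and flips the same bit in P_{i+1}. Decrypting the received ciphertext:
P[0]: D(K, 9F) = 2A; 2A ⊕ 4C = 66.
P[1]: D(K, 14) = 9F; 9F ⊕ 9F = 00.
P[2]: D(K, E2) = 6D; 6D ⊕ 14 = 79.
P[3]: D(K, 79) = 04; 04 ⊕ E2 = E6.
P[4]: D(K, B5) = 40; 40 ⊕ 79 = 39.
P[5]: D(K, F3) = 7E; 7E ⊕ B5 = CB.
Blocks that differ from the original plaintext: P[3], P[4].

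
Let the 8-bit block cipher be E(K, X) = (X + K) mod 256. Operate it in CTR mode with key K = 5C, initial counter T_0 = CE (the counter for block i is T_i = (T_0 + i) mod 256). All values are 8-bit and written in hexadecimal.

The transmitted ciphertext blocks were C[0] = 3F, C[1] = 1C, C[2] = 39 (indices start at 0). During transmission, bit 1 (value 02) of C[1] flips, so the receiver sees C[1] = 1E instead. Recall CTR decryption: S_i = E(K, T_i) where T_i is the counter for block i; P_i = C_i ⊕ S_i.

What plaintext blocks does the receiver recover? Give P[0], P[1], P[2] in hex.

P[0] = 15, P[1] = 35, P[2] = 15

Only C[1] changed, to 1E. In CTR, a change in C_i flips the same bit in P_i only; the keystream is unaffected. Decrypting the received ciphertext:
P[0]: T = CE, S = E(K, T) = 2A; 3F ⊕ 2A = 15.
P[1]: T = CF, S = E(K, T) = 2B; 1E ⊕ 2B = 35.
P[2]: T = D0, S = E(K, T) = 2C; 39 ⊕ 2C = 15.
Blocks that differ from the original plaintext: P[1].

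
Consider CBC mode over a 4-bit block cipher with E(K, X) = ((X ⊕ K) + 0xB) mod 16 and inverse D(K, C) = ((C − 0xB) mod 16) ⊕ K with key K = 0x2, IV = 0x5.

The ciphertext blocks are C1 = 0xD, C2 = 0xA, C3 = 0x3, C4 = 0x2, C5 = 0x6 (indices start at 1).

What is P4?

P4 = 0x6

CBC decryption: P_i = D(K, C_i) ⊕ C_{i−1}, with C_{0} = IV.
P4: D(K, 0x2) = 0x5; 0x5 ⊕ 0x3 = 0x6.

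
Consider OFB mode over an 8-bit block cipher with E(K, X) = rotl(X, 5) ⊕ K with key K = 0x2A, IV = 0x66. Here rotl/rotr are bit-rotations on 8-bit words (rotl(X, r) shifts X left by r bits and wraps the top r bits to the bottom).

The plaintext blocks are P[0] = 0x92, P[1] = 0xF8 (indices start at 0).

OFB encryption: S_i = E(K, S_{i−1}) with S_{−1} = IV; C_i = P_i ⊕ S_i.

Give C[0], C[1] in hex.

C[0] = 0x74, C[1] = 0x0E

C[0]: S = E(K, 0x66) = 0xE6; 0x92 ⊕ 0xE6 = 0x74.
C[1]: S = E(K, 0xE6) = 0xF6; 0xF8 ⊕ 0xF6 = 0x0E.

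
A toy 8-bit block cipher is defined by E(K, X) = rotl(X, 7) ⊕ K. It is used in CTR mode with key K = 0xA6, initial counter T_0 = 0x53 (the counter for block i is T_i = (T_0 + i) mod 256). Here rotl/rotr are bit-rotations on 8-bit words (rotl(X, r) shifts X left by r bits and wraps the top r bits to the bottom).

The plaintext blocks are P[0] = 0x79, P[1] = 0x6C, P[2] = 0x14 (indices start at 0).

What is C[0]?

C[0] = 0x76

CTR encryption: S_i = E(K, T_i) where T_i is the counter for block i; C_i = P_i ⊕ S_i.
C[0]: T = 0x53, S = E(K, T) = 0x0F; 0x79 ⊕ 0x0F = 0x76.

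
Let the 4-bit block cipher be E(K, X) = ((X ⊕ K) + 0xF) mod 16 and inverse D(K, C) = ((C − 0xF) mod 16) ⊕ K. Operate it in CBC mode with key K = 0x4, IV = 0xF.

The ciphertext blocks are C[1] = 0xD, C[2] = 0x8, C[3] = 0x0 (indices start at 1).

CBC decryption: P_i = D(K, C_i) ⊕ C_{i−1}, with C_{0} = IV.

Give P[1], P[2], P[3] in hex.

P[1]: D(K, 0xD) = 0xA; 0xA ⊕ 0xF = 0x5.
P[2]: D(K, 0x8) = 0xD; 0xD ⊕ 0xD = 0x0.
P[3]: D(K, 0x0) = 0x5; 0x5 ⊕ 0x8 = 0xD.

P[1] = 0x5, P[2] = 0x0, P[3] = 0xD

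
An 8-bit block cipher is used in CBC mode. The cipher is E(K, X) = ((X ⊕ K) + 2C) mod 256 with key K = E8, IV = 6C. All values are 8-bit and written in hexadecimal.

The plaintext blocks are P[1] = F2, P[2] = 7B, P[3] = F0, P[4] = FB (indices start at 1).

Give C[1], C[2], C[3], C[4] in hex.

CBC encryption: C_i = E(K, P_i ⊕ C_{i−1}), with C_{0} = IV.
C[1]: P[1] ⊕ 6C = 9E; E(K, 9E) = A2.
C[2]: P[2] ⊕ A2 = D9; E(K, D9) = 5D.
C[3]: P[3] ⊕ 5D = AD; E(K, AD) = 71.
C[4]: P[4] ⊕ 71 = 8A; E(K, 8A) = 8E.

C[1] = A2, C[2] = 5D, C[3] = 71, C[4] = 8E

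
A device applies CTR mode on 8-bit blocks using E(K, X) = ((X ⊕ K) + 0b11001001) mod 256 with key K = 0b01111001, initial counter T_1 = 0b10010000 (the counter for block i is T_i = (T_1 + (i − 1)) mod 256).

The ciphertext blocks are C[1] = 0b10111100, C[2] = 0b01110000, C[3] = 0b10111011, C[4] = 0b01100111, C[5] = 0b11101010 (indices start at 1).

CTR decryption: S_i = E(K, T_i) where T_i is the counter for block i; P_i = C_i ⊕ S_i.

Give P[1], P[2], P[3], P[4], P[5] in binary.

P[1] = 0b00001110, P[2] = 0b11000001, P[3] = 0b00001111, P[4] = 0b11010100, P[5] = 0b01011100

P[1]: T = 0b10010000, S = E(K, T) = 0b10110010; 0b10111100 ⊕ 0b10110010 = 0b00001110.
P[2]: T = 0b10010001, S = E(K, T) = 0b10110001; 0b01110000 ⊕ 0b10110001 = 0b11000001.
P[3]: T = 0b10010010, S = E(K, T) = 0b10110100; 0b10111011 ⊕ 0b10110100 = 0b00001111.
P[4]: T = 0b10010011, S = E(K, T) = 0b10110011; 0b01100111 ⊕ 0b10110011 = 0b11010100.
P[5]: T = 0b10010100, S = E(K, T) = 0b10110110; 0b11101010 ⊕ 0b10110110 = 0b01011100.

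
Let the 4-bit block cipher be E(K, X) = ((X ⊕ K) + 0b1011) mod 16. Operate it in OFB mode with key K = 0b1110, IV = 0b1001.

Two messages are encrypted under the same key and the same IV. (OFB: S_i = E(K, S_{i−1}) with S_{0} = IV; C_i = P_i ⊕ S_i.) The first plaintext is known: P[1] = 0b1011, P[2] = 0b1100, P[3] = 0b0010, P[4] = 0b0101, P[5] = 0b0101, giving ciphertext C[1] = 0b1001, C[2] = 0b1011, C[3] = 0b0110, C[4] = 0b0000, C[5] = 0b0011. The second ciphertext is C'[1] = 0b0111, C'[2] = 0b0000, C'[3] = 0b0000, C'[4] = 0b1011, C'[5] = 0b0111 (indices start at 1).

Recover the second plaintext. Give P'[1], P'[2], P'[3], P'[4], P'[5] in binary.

In OFB with a reused IV, both messages share the same keystream S_i, so C_i ⊕ C'_i = P_i ⊕ P'_i and thus P'_i = P_i ⊕ C_i ⊕ C'_i.
P'[1]: 0b1011 ⊕ 0b1001 ⊕ 0b0111 = 0b0101.
P'[2]: 0b1100 ⊕ 0b1011 ⊕ 0b0000 = 0b0111.
P'[3]: 0b0010 ⊕ 0b0110 ⊕ 0b0000 = 0b0100.
P'[4]: 0b0101 ⊕ 0b0000 ⊕ 0b1011 = 0b1110.
P'[5]: 0b0101 ⊕ 0b0011 ⊕ 0b0111 = 0b0001.

P'[1] = 0b0101, P'[2] = 0b0111, P'[3] = 0b0100, P'[4] = 0b1110, P'[5] = 0b0001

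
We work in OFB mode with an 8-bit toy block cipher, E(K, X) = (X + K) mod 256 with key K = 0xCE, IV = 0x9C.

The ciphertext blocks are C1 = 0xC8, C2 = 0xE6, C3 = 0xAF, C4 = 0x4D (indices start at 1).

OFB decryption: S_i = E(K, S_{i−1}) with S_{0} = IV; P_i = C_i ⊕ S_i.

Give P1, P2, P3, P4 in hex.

P1: S = E(K, 0x9C) = 0x6A; 0xC8 ⊕ 0x6A = 0xA2.
P2: S = E(K, 0x6A) = 0x38; 0xE6 ⊕ 0x38 = 0xDE.
P3: S = E(K, 0x38) = 0x06; 0xAF ⊕ 0x06 = 0xA9.
P4: S = E(K, 0x06) = 0xD4; 0x4D ⊕ 0xD4 = 0x99.

P1 = 0xA2, P2 = 0xDE, P3 = 0xA9, P4 = 0x99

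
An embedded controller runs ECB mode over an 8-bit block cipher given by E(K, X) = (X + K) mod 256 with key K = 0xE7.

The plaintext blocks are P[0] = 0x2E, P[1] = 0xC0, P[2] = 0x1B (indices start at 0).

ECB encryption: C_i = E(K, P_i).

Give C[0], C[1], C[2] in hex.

C[0] = 0x15, C[1] = 0xA7, C[2] = 0x02

C[0]: E(K, 0x2E) = 0x15.
C[1]: E(K, 0xC0) = 0xA7.
C[2]: E(K, 0x1B) = 0x02.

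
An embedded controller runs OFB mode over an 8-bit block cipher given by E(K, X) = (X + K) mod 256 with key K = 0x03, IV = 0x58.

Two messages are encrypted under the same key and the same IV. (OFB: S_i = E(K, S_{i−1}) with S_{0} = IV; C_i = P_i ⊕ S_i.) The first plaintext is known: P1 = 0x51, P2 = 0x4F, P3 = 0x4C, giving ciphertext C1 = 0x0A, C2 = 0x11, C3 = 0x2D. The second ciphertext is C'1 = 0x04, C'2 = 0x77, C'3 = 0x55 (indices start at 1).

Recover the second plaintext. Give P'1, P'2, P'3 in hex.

P'1 = 0x5F, P'2 = 0x29, P'3 = 0x34

In OFB with a reused IV, both messages share the same keystream S_i, so C_i ⊕ C'_i = P_i ⊕ P'_i and thus P'_i = P_i ⊕ C_i ⊕ C'_i.
P'1: 0x51 ⊕ 0x0A ⊕ 0x04 = 0x5F.
P'2: 0x4F ⊕ 0x11 ⊕ 0x77 = 0x29.
P'3: 0x4C ⊕ 0x2D ⊕ 0x55 = 0x34.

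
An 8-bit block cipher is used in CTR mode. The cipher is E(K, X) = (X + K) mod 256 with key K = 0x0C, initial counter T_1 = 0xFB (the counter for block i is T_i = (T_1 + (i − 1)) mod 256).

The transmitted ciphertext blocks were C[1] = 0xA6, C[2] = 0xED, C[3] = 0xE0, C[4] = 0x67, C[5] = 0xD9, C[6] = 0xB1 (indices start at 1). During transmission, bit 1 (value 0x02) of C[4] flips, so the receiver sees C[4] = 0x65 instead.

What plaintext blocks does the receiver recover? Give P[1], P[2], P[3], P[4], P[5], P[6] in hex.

P[1] = 0xA1, P[2] = 0xE5, P[3] = 0xE9, P[4] = 0x6F, P[5] = 0xD2, P[6] = 0xBD

CTR decryption: S_i = E(K, T_i) where T_i is the counter for block i; P_i = C_i ⊕ S_i.
Only C[4] changed, to 0x65. In CTR, a change in C_i flips the same bit in P_i only; the keystream is unaffected. Decrypting the received ciphertext:
P[1]: T = 0xFB, S = E(K, T) = 0x07; 0xA6 ⊕ 0x07 = 0xA1.
P[2]: T = 0xFC, S = E(K, T) = 0x08; 0xED ⊕ 0x08 = 0xE5.
P[3]: T = 0xFD, S = E(K, T) = 0x09; 0xE0 ⊕ 0x09 = 0xE9.
P[4]: T = 0xFE, S = E(K, T) = 0x0A; 0x65 ⊕ 0x0A = 0x6F.
P[5]: T = 0xFF, S = E(K, T) = 0x0B; 0xD9 ⊕ 0x0B = 0xD2.
P[6]: T = 0x00, S = E(K, T) = 0x0C; 0xB1 ⊕ 0x0C = 0xBD.
Blocks that differ from the original plaintext: P[4].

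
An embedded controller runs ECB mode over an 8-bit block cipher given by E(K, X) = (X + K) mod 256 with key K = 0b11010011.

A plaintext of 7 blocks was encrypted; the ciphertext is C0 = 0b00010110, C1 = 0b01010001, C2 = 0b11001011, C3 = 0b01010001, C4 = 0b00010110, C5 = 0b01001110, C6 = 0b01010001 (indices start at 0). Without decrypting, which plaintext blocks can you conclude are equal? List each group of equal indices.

P0 = P4; P1 = P3 = P6

ECB encrypts each block independently with the same key, so equal ciphertext blocks imply equal plaintext blocks.
C0 = C4 = 0b00010110, so P0 = P4.
C1 = C3 = C6 = 0b01010001, so P1 = P3 = P6.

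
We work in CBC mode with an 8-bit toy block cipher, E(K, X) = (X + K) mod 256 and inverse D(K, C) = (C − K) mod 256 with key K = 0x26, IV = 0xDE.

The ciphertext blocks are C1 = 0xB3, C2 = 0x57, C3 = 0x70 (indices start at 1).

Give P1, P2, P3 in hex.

P1 = 0x53, P2 = 0x82, P3 = 0x1D

CBC decryption: P_i = D(K, C_i) ⊕ C_{i−1}, with C_{0} = IV.
P1: D(K, 0xB3) = 0x8D; 0x8D ⊕ 0xDE = 0x53.
P2: D(K, 0x57) = 0x31; 0x31 ⊕ 0xB3 = 0x82.
P3: D(K, 0x70) = 0x4A; 0x4A ⊕ 0x57 = 0x1D.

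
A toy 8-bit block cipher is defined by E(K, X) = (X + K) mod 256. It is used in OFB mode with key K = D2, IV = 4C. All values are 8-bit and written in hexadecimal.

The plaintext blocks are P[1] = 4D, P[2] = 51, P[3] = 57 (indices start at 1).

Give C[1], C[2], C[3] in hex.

OFB encryption: S_i = E(K, S_{i−1}) with S_{0} = IV; C_i = P_i ⊕ S_i.
C[1]: S = E(K, 4C) = 1E; 4D ⊕ 1E = 53.
C[2]: S = E(K, 1E) = F0; 51 ⊕ F0 = A1.
C[3]: S = E(K, F0) = C2; 57 ⊕ C2 = 95.

C[1] = 53, C[2] = A1, C[3] = 95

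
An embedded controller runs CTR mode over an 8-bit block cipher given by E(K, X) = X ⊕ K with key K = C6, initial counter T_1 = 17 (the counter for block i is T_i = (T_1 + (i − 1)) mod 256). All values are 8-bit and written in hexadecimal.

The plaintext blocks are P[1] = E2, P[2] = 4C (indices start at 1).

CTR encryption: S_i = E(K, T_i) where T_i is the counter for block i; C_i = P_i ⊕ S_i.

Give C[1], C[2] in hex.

C[1]: T = 17, S = E(K, T) = D1; E2 ⊕ D1 = 33.
C[2]: T = 18, S = E(K, T) = DE; 4C ⊕ DE = 92.

C[1] = 33, C[2] = 92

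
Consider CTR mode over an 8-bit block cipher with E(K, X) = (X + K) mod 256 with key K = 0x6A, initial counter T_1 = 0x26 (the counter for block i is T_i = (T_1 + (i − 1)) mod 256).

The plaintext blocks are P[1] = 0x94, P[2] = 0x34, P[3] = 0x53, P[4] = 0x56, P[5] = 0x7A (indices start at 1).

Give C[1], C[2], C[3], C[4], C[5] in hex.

CTR encryption: S_i = E(K, T_i) where T_i is the counter for block i; C_i = P_i ⊕ S_i.
C[1]: T = 0x26, S = E(K, T) = 0x90; 0x94 ⊕ 0x90 = 0x04.
C[2]: T = 0x27, S = E(K, T) = 0x91; 0x34 ⊕ 0x91 = 0xA5.
C[3]: T = 0x28, S = E(K, T) = 0x92; 0x53 ⊕ 0x92 = 0xC1.
C[4]: T = 0x29, S = E(K, T) = 0x93; 0x56 ⊕ 0x93 = 0xC5.
C[5]: T = 0x2A, S = E(K, T) = 0x94; 0x7A ⊕ 0x94 = 0xEE.

C[1] = 0x04, C[2] = 0xA5, C[3] = 0xC1, C[4] = 0xC5, C[5] = 0xEE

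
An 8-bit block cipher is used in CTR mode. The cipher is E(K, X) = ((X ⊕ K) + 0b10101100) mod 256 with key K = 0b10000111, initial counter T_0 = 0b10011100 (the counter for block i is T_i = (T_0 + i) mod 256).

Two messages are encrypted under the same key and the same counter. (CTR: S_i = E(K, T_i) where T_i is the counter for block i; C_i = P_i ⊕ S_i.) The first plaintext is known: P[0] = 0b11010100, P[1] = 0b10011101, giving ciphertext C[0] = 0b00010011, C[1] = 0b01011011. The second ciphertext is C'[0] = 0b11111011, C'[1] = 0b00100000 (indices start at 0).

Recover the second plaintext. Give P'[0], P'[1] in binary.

In CTR with a reused counter, both messages share the same keystream S_i, so C_i ⊕ C'_i = P_i ⊕ P'_i and thus P'_i = P_i ⊕ C_i ⊕ C'_i.
P'[0]: 0b11010100 ⊕ 0b00010011 ⊕ 0b11111011 = 0b00111100.
P'[1]: 0b10011101 ⊕ 0b01011011 ⊕ 0b00100000 = 0b11100110.

P'[0] = 0b00111100, P'[1] = 0b11100110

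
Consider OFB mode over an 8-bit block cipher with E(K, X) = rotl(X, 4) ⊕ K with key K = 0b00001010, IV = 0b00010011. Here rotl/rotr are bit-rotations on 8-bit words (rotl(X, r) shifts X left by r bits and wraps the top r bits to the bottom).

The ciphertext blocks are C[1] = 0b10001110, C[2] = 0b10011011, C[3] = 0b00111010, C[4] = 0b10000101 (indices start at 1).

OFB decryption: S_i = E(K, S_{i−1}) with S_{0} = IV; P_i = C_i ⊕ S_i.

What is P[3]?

P[1]: S = E(K, 0b00010011) = 0b00111011; 0b10001110 ⊕ 0b00111011 = 0b10110101.
P[2]: S = E(K, 0b00111011) = 0b10111001; 0b10011011 ⊕ 0b10111001 = 0b00100010.
P[3]: S = E(K, 0b10111001) = 0b10010001; 0b00111010 ⊕ 0b10010001 = 0b10101011.

P[3] = 0b10101011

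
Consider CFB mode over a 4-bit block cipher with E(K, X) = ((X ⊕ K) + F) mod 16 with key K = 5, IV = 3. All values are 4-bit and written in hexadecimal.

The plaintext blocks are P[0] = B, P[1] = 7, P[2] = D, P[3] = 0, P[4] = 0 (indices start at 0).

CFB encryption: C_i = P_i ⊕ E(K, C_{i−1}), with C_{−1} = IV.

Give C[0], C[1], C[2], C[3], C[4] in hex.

C[0] = E, C[1] = D, C[2] = A, C[3] = E, C[4] = A

C[0]: E(K, 3) = 5; B ⊕ 5 = E.
C[1]: E(K, E) = A; 7 ⊕ A = D.
C[2]: E(K, D) = 7; D ⊕ 7 = A.
C[3]: E(K, A) = E; 0 ⊕ E = E.
C[4]: E(K, E) = A; 0 ⊕ A = A.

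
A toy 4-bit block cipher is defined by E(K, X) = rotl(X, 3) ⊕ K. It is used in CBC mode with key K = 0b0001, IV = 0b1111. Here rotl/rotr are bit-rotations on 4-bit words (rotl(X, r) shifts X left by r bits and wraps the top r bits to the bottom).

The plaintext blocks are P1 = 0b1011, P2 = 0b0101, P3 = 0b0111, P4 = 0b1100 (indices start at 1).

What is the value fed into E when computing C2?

CBC encryption: C_i = E(K, P_i ⊕ C_{i−1}), with C_{0} = IV.
C1: P1 ⊕ 0b1111 = 0b0100; E(K, 0b0100) = 0b0011.
C2: P2 ⊕ 0b0011 = 0b0110; E(K, 0b0110) = 0b0010.
So the input to E for block 2 is 0b0110.

0b0110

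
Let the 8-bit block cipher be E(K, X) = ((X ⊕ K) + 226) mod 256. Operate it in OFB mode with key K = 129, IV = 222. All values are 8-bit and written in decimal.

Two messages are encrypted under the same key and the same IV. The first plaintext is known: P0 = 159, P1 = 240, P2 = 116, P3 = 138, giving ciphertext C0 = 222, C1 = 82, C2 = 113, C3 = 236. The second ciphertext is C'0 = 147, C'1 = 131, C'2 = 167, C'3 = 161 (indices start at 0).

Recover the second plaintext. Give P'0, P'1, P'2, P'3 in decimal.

P'0 = 210, P'1 = 33, P'2 = 162, P'3 = 199

In OFB with a reused IV, both messages share the same keystream S_i, so C_i ⊕ C'_i = P_i ⊕ P'_i and thus P'_i = P_i ⊕ C_i ⊕ C'_i.
P'0: 159 ⊕ 222 ⊕ 147 = 210.
P'1: 240 ⊕ 82 ⊕ 131 = 33.
P'2: 116 ⊕ 113 ⊕ 167 = 162.
P'3: 138 ⊕ 236 ⊕ 161 = 199.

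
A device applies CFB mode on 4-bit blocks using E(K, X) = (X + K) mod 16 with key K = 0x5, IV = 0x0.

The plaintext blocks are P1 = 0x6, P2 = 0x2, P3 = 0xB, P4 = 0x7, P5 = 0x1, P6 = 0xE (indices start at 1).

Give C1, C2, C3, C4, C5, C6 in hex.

C1 = 0x3, C2 = 0xA, C3 = 0x4, C4 = 0xE, C5 = 0x2, C6 = 0x9

CFB encryption: C_i = P_i ⊕ E(K, C_{i−1}), with C_{0} = IV.
C1: E(K, 0x0) = 0x5; 0x6 ⊕ 0x5 = 0x3.
C2: E(K, 0x3) = 0x8; 0x2 ⊕ 0x8 = 0xA.
C3: E(K, 0xA) = 0xF; 0xB ⊕ 0xF = 0x4.
C4: E(K, 0x4) = 0x9; 0x7 ⊕ 0x9 = 0xE.
C5: E(K, 0xE) = 0x3; 0x1 ⊕ 0x3 = 0x2.
C6: E(K, 0x2) = 0x7; 0xE ⊕ 0x7 = 0x9.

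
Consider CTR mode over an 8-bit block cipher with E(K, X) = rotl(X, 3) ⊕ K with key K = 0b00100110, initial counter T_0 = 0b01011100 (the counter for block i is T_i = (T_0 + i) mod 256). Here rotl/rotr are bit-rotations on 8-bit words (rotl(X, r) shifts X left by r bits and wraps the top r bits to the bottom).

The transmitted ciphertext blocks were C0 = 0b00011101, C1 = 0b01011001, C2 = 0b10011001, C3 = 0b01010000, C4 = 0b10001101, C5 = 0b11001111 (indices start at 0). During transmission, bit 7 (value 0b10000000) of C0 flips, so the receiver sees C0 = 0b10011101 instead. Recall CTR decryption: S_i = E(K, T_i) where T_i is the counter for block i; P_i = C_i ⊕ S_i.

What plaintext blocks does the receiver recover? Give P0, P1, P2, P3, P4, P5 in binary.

Only C0 changed, to 0b10011101. In CTR, a change in C_i flips the same bit in P_i only; the keystream is unaffected. Decrypting the received ciphertext:
P0: T = 0b01011100, S = E(K, T) = 0b11000100; 0b10011101 ⊕ 0b11000100 = 0b01011001.
P1: T = 0b01011101, S = E(K, T) = 0b11001100; 0b01011001 ⊕ 0b11001100 = 0b10010101.
P2: T = 0b01011110, S = E(K, T) = 0b11010100; 0b10011001 ⊕ 0b11010100 = 0b01001101.
P3: T = 0b01011111, S = E(K, T) = 0b11011100; 0b01010000 ⊕ 0b11011100 = 0b10001100.
P4: T = 0b01100000, S = E(K, T) = 0b00100101; 0b10001101 ⊕ 0b00100101 = 0b10101000.
P5: T = 0b01100001, S = E(K, T) = 0b00101101; 0b11001111 ⊕ 0b00101101 = 0b11100010.
Blocks that differ from the original plaintext: P0.

P0 = 0b01011001, P1 = 0b10010101, P2 = 0b01001101, P3 = 0b10001100, P4 = 0b10101000, P5 = 0b11100010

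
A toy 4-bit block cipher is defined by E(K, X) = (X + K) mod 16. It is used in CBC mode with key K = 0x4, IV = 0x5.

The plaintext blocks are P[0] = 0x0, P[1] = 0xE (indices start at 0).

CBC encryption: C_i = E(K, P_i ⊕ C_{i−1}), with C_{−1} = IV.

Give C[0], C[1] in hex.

C[0] = 0x9, C[1] = 0xB

C[0]: P[0] ⊕ 0x5 = 0x5; E(K, 0x5) = 0x9.
C[1]: P[1] ⊕ 0x9 = 0x7; E(K, 0x7) = 0xB.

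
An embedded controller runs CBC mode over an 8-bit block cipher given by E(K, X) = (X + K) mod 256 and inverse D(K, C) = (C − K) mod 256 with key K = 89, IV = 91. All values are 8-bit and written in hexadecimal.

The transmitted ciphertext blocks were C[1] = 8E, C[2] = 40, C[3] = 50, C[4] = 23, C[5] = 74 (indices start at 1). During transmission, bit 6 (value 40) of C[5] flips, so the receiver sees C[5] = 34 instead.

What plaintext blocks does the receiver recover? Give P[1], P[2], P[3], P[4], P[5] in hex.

P[1] = 94, P[2] = 39, P[3] = 87, P[4] = CA, P[5] = 88

CBC decryption: P_i = D(K, C_i) ⊕ C_{i−1}, with C_{0} = IV.
Only C[5] changed, to 34. In CBC, a change in C_i garbles P_i and flips the same bit in P_{i+1}. Decrypting the received ciphertext:
P[1]: D(K, 8E) = 05; 05 ⊕ 91 = 94.
P[2]: D(K, 40) = B7; B7 ⊕ 8E = 39.
P[3]: D(K, 50) = C7; C7 ⊕ 40 = 87.
P[4]: D(K, 23) = 9A; 9A ⊕ 50 = CA.
P[5]: D(K, 34) = AB; AB ⊕ 23 = 88.
Blocks that differ from the original plaintext: P[5].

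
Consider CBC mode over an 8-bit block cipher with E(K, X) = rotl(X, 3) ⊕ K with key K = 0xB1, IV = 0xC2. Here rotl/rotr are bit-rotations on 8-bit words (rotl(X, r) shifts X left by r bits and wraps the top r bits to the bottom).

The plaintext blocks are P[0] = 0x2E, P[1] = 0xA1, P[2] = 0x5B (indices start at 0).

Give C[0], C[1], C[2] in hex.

CBC encryption: C_i = E(K, P_i ⊕ C_{i−1}), with C_{−1} = IV.
C[0]: P[0] ⊕ 0xC2 = 0xEC; E(K, 0xEC) = 0xD6.
C[1]: P[1] ⊕ 0xD6 = 0x77; E(K, 0x77) = 0x0A.
C[2]: P[2] ⊕ 0x0A = 0x51; E(K, 0x51) = 0x3B.

C[0] = 0xD6, C[1] = 0x0A, C[2] = 0x3B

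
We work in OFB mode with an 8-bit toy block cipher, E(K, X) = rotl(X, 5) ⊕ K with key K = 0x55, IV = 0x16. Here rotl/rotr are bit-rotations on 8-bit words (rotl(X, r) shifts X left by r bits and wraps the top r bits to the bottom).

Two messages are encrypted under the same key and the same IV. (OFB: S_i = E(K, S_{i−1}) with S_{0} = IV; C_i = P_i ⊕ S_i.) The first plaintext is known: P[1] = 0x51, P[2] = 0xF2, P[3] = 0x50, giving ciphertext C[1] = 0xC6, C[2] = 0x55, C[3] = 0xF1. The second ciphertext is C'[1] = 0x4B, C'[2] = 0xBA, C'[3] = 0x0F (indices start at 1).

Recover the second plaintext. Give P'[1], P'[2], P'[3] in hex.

In OFB with a reused IV, both messages share the same keystream S_i, so C_i ⊕ C'_i = P_i ⊕ P'_i and thus P'_i = P_i ⊕ C_i ⊕ C'_i.
P'[1]: 0x51 ⊕ 0xC6 ⊕ 0x4B = 0xDC.
P'[2]: 0xF2 ⊕ 0x55 ⊕ 0xBA = 0x1D.
P'[3]: 0x50 ⊕ 0xF1 ⊕ 0x0F = 0xAE.

P'[1] = 0xDC, P'[2] = 0x1D, P'[3] = 0xAE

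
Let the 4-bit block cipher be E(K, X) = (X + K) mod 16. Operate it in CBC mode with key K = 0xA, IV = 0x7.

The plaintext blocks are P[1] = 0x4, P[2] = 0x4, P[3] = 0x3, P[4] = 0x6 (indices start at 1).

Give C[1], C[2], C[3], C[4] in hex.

C[1] = 0xD, C[2] = 0x3, C[3] = 0xA, C[4] = 0x6

CBC encryption: C_i = E(K, P_i ⊕ C_{i−1}), with C_{0} = IV.
C[1]: P[1] ⊕ 0x7 = 0x3; E(K, 0x3) = 0xD.
C[2]: P[2] ⊕ 0xD = 0x9; E(K, 0x9) = 0x3.
C[3]: P[3] ⊕ 0x3 = 0x0; E(K, 0x0) = 0xA.
C[4]: P[4] ⊕ 0xA = 0xC; E(K, 0xC) = 0x6.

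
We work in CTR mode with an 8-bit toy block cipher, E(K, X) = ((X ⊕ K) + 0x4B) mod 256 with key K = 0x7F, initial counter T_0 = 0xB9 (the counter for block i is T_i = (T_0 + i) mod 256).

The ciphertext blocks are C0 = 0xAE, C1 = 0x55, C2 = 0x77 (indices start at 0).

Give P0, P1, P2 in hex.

P0 = 0xBF, P1 = 0x45, P2 = 0x78

CTR decryption: S_i = E(K, T_i) where T_i is the counter for block i; P_i = C_i ⊕ S_i.
P0: T = 0xB9, S = E(K, T) = 0x11; 0xAE ⊕ 0x11 = 0xBF.
P1: T = 0xBA, S = E(K, T) = 0x10; 0x55 ⊕ 0x10 = 0x45.
P2: T = 0xBB, S = E(K, T) = 0x0F; 0x77 ⊕ 0x0F = 0x78.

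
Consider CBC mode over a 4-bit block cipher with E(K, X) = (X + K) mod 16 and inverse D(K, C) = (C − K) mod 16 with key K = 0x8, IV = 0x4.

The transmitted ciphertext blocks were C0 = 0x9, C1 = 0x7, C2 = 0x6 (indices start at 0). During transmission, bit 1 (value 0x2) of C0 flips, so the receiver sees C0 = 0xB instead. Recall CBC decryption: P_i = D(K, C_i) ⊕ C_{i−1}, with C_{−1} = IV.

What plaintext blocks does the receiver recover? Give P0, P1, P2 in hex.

P0 = 0x7, P1 = 0x4, P2 = 0x9

Only C0 changed, to 0xB. In CBC, a change in C_i garbles P_i and flips the same bit in P_{i+1}. Decrypting the received ciphertext:
P0: D(K, 0xB) = 0x3; 0x3 ⊕ 0x4 = 0x7.
P1: D(K, 0x7) = 0xF; 0xF ⊕ 0xB = 0x4.
P2: D(K, 0x6) = 0xE; 0xE ⊕ 0x7 = 0x9.
Blocks that differ from the original plaintext: P0, P1.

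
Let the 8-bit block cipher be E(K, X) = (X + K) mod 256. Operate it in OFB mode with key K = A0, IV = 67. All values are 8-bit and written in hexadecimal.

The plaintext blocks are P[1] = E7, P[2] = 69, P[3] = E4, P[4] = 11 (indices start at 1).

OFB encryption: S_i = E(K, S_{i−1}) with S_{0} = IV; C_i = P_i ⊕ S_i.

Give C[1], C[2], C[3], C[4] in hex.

C[1]: S = E(K, 67) = 07; E7 ⊕ 07 = E0.
C[2]: S = E(K, 07) = A7; 69 ⊕ A7 = CE.
C[3]: S = E(K, A7) = 47; E4 ⊕ 47 = A3.
C[4]: S = E(K, 47) = E7; 11 ⊕ E7 = F6.

C[1] = E0, C[2] = CE, C[3] = A3, C[4] = F6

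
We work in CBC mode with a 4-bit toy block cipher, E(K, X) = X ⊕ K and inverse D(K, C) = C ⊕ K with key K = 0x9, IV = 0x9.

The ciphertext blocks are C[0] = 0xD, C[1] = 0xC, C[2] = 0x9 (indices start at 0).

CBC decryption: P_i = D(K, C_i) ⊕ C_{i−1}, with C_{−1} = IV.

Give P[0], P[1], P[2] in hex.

P[0]: D(K, 0xD) = 0x4; 0x4 ⊕ 0x9 = 0xD.
P[1]: D(K, 0xC) = 0x5; 0x5 ⊕ 0xD = 0x8.
P[2]: D(K, 0x9) = 0x0; 0x0 ⊕ 0xC = 0xC.

P[0] = 0xD, P[1] = 0x8, P[2] = 0xC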